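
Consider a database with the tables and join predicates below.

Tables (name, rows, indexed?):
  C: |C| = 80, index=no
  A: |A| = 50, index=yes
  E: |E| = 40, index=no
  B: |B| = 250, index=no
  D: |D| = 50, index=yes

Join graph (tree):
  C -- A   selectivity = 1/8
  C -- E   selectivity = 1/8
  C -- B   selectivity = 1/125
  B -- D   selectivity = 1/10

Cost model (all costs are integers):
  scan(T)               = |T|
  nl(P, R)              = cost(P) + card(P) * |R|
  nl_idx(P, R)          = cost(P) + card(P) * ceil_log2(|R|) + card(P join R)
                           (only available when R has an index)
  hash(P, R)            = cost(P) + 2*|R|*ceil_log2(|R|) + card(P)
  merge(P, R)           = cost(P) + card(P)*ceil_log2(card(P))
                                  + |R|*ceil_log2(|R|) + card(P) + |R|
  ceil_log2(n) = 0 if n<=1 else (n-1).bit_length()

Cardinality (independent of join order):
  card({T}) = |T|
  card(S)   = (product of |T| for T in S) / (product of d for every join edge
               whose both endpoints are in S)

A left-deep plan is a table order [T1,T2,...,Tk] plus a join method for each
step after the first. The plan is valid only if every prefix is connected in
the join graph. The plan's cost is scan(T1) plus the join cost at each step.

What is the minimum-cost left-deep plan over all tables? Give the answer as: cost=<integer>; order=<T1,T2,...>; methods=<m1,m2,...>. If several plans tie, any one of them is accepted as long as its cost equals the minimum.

Selinger DP (subsets sized 1..n):
  {C}: scan cost=80, card=80
  {A}: scan cost=50, card=50
  {E}: scan cost=40, card=40
  {B}: scan cost=250, card=250
  {D}: scan cost=50, card=50
  {AC}: card=500; try (A,hash)→760, (C,merge)→1040, (A,nl_idx)→1060, (A,merge)→1070, (C,hash)→1220, (C,nl)→4050 …(+1); best=760 via (A,hash)
  {CE}: card=400; try (E,hash)→640, (C,merge)→960, (E,merge)→1000, (C,hash)→1200, (C,nl)→3240, (E,nl)→3280; best=640 via (E,hash)
  {BC}: card=160; try (C,hash)→1620, (B,merge)→2970, (C,merge)→3140, (B,hash)→4160, (B,nl)→20080, (C,nl)→20250; best=1620 via (C,hash)
  {BD}: card=1250; try (D,hash)→1100, (B,merge)→2650, (D,merge)→2850, (D,nl_idx)→3000, (B,hash)→4100, (B,nl)→12550 …(+1); best=1100 via (D,hash)
  {ACE}: card=2500; try (A,hash)→1640, (E,hash)→1740, (A,merge)→4990, (A,nl_idx)→5540, (E,merge)→6040, (A,nl)→20640 …(+1); best=1640 via (A,hash)
  {ABC}: card=1000; try (A,hash)→2380, (A,merge)→3410, (A,nl_idx)→3580, (B,hash)→5260, (B,merge)→8010, (A,nl)→9620 …(+1); best=2380 via (A,hash)
  {BCE}: card=800; try (E,hash)→2260, (E,merge)→3340, (B,hash)→5040, (B,merge)→6890, (E,nl)→8020, (B,nl)→100640; best=2260 via (E,hash)
  {BCD}: card=800; try (D,hash)→2380, (D,nl_idx)→3380, (D,merge)→3410, (C,hash)→3470, (D,nl)→9620, (C,merge)→16740 …(+1); best=2380 via (D,hash)
  {ABCE}: card=5000; try (A,hash)→3660, (E,hash)→3860, (B,hash)→8140, (A,merge)→11410, (A,nl_idx)→12060, (E,merge)→13660 …(+4); best=3660 via (A,hash)
  {ABCD}: card=5000; try (A,hash)→3780, (D,hash)→3980, (A,merge)→11530, (A,nl_idx)→12180, (D,nl_idx)→13380, (D,merge)→13730 …(+2); best=3780 via (A,hash)
  {BCDE}: card=4000; try (E,hash)→3660, (D,hash)→3660, (D,nl_idx)→11060, (D,merge)→11410, (E,merge)→11460, (E,nl)→34380 …(+1); best=3660 via (E,hash)
  {ABCDE}: card=25000; try (A,hash)→8260, (E,hash)→9260, (D,hash)→9260, (A,nl_idx)→52660, (A,merge)→56010, (D,nl_idx)→58660 …(+5); best=8260 via (A,hash)

cost=8260; order=B,C,D,E,A; methods=hash,hash,hash,hash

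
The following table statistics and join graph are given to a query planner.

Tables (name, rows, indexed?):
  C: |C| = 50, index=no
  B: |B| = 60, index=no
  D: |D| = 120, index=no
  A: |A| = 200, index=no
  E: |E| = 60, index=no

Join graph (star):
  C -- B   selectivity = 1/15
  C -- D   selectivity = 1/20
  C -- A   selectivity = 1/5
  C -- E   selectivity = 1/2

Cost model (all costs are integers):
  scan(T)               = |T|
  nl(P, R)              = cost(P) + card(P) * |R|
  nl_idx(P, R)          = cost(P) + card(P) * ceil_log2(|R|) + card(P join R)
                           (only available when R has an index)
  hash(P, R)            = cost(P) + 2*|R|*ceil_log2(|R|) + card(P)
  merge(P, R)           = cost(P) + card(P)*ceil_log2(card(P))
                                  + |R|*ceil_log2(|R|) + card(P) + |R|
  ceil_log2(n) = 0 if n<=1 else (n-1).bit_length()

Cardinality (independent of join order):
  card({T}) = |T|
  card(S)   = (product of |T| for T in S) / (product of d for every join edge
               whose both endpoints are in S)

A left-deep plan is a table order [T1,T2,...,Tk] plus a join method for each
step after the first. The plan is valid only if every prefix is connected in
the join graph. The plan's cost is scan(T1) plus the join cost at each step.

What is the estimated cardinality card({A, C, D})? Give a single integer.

12000

Tables in S: A(200), C(50), D(120)
Edges inside S: C-D(d=20), C-A(d=5)
numerator = 200 * 50 * 120 = 1200000
denominator = 20 * 5 = 100
card(S) = 1200000 / 100 = 12000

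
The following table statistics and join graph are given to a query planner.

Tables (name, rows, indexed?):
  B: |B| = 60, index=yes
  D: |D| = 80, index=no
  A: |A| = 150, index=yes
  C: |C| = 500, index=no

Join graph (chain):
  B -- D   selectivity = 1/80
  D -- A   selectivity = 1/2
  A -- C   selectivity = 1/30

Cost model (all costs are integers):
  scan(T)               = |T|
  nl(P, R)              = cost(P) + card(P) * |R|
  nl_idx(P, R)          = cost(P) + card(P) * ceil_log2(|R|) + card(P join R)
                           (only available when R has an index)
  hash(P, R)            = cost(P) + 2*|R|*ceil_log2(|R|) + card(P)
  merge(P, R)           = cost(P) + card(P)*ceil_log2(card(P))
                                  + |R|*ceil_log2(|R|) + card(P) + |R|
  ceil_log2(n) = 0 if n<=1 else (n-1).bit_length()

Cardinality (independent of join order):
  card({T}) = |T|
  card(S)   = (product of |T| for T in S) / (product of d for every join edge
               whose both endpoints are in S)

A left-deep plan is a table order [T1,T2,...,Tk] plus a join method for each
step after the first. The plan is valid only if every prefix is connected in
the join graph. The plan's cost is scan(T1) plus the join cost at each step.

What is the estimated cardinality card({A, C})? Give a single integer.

Tables in S: A(150), C(500)
Edges inside S: A-C(d=30)
numerator = 150 * 500 = 75000
denominator = 30 = 30
card(S) = 75000 / 30 = 2500

2500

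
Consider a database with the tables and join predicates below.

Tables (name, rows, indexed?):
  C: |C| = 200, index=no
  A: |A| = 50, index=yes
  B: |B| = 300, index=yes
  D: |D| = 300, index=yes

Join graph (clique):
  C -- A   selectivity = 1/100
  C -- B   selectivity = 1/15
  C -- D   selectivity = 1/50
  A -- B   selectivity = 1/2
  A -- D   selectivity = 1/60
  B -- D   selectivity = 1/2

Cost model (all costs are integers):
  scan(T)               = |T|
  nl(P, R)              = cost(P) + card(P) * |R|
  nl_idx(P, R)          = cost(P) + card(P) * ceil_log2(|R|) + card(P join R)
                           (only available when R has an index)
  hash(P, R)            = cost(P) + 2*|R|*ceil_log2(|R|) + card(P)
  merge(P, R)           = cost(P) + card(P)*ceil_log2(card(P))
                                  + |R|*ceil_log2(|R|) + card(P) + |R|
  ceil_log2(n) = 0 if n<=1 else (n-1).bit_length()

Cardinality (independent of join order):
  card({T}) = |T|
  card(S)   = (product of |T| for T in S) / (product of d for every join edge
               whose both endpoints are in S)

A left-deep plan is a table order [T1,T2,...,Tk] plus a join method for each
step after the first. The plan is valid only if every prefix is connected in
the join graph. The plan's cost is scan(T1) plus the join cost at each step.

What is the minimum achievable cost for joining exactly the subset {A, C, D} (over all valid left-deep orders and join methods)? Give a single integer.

Selinger DP over subsets of {A,C,D}:
  {C}: scan cost=200, card=200
  {A}: scan cost=50, card=50
  {D}: scan cost=300, card=300
  {AC}: card=100; try (A,hash)→1000, (A,nl_idx)→1500, (C,merge)→2200, (A,merge)→2350, (C,hash)→3300, (C,nl)→10050 …(+1); best=1000 via (A,hash)
  {CD}: card=1200; try (D,nl_idx)→3200, (C,hash)→3800, (D,merge)→5000, (C,merge)→5100, (D,hash)→5800, (D,nl)→60200 …(+1); best=3200 via (D,nl_idx)
  {AD}: card=250; try (D,nl_idx)→750, (A,hash)→1200, (A,nl_idx)→2350, (D,merge)→3400, (A,merge)→3650, (D,hash)→5500 …(+2); best=750 via (D,nl_idx)
  {ACD}: card=10; try (D,nl_idx)→1910, (C,hash)→4200, (D,merge)→4800, (C,merge)→4800, (A,hash)→5000, (D,hash)→6500 …(+5); best=1910 via (D,nl_idx)

1910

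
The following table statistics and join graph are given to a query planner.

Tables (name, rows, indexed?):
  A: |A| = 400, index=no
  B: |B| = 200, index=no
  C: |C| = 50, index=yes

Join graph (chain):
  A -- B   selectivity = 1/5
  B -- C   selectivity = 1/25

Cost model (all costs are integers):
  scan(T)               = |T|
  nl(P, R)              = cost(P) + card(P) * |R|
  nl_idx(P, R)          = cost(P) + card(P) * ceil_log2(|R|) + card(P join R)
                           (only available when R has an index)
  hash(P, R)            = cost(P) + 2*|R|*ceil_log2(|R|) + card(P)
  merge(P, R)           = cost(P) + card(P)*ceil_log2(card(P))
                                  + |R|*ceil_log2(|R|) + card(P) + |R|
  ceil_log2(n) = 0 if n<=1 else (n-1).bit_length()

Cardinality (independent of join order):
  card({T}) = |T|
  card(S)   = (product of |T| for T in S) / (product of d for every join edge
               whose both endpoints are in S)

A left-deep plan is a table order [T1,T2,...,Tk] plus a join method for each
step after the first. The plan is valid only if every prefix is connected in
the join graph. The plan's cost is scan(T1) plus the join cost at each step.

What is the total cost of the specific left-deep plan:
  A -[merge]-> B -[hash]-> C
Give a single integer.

step 1: scan A: cost=400, card=400
step 2: join B via merge
    card(P join B) = 400*200/(5) = 16000
    cost = 400 + 400*9 + 200*8 + 400 + 200 = 6200
step 3: join C via hash
    card(P join C) = 16000*50/(25) = 32000
    cost = 6200 + 2*50*6 + 16000 = 22800

22800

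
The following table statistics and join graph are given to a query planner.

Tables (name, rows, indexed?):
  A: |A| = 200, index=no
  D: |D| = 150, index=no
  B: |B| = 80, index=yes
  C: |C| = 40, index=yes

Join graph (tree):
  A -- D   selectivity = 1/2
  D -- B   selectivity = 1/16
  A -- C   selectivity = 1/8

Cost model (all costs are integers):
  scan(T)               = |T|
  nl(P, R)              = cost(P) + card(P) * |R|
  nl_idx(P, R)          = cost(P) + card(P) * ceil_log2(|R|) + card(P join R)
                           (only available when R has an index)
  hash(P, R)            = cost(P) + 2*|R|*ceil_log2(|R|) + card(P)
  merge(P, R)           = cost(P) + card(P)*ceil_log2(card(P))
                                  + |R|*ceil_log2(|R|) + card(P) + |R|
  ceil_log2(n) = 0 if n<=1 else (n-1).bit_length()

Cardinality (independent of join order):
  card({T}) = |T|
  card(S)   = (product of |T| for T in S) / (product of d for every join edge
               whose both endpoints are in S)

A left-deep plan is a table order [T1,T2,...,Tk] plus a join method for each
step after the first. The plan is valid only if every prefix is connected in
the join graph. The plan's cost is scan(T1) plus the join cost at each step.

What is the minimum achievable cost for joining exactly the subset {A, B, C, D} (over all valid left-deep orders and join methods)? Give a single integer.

Selinger DP over subsets of {A,B,C,D}:
  {A}: scan cost=200, card=200
  {D}: scan cost=150, card=150
  {B}: scan cost=80, card=80
  {C}: scan cost=40, card=40
  {AD}: card=15000; try (D,hash)→2800, (A,merge)→3300, (D,merge)→3350, (A,hash)→3500, (A,nl)→30150, (D,nl)→30200; best=2800 via (D,hash)
  {AC}: card=1000; try (C,hash)→880, (A,merge)→2120, (C,merge)→2280, (C,nl_idx)→2400, (A,hash)→3280, (A,nl)→8040 …(+1); best=880 via (C,hash)
  {BD}: card=750; try (B,hash)→1420, (B,nl_idx)→1950, (D,merge)→2070, (B,merge)→2140, (D,hash)→2560, (D,nl)→12080 …(+1); best=1420 via (B,hash)
  {ABD}: card=75000; try (A,hash)→5370, (A,merge)→11470, (B,hash)→18920, (A,nl)→151420, (B,nl_idx)→182800, (B,merge)→228440 …(+1); best=5370 via (A,hash)
  {ACD}: card=75000; try (D,hash)→4280, (D,merge)→13230, (C,hash)→18280, (D,nl)→150880, (C,nl_idx)→167800, (C,merge)→228080 …(+1); best=4280 via (D,hash)
  {ABCD}: card=375000; try (B,hash)→80400, (C,hash)→80850, (C,nl_idx)→830370, (B,nl_idx)→904280, (B,merge)→1354920, (C,merge)→1355650 …(+2); best=80400 via (B,hash)

80400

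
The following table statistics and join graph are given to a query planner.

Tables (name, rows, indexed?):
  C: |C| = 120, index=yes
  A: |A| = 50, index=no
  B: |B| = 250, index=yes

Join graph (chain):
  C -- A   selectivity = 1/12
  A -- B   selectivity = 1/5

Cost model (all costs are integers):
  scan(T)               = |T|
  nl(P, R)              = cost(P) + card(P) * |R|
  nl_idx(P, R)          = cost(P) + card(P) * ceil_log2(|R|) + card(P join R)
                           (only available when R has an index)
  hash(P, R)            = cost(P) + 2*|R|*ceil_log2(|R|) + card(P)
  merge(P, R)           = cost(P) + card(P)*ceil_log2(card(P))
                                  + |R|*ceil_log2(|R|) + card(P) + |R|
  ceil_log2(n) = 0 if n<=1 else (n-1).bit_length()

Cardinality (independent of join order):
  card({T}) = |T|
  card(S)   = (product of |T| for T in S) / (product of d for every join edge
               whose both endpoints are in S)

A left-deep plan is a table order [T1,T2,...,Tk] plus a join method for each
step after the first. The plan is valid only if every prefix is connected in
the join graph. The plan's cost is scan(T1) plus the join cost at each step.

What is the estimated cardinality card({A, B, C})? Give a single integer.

25000

Tables in S: A(50), B(250), C(120)
Edges inside S: C-A(d=12), A-B(d=5)
numerator = 50 * 250 * 120 = 1500000
denominator = 12 * 5 = 60
card(S) = 1500000 / 60 = 25000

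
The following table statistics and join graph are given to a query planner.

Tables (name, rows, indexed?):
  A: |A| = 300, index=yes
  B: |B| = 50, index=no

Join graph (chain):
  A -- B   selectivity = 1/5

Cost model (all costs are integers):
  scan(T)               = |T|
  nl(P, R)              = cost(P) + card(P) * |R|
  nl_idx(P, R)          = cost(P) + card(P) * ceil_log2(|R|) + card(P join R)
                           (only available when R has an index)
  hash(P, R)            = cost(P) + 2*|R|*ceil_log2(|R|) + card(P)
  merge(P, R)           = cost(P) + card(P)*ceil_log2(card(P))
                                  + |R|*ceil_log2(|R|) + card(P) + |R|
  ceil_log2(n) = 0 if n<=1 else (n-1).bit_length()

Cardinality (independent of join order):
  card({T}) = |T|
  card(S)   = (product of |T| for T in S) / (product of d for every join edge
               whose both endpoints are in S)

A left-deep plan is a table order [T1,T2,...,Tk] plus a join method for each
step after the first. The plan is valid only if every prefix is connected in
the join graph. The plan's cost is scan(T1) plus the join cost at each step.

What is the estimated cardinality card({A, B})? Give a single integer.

Tables in S: A(300), B(50)
Edges inside S: A-B(d=5)
numerator = 300 * 50 = 15000
denominator = 5 = 5
card(S) = 15000 / 5 = 3000

3000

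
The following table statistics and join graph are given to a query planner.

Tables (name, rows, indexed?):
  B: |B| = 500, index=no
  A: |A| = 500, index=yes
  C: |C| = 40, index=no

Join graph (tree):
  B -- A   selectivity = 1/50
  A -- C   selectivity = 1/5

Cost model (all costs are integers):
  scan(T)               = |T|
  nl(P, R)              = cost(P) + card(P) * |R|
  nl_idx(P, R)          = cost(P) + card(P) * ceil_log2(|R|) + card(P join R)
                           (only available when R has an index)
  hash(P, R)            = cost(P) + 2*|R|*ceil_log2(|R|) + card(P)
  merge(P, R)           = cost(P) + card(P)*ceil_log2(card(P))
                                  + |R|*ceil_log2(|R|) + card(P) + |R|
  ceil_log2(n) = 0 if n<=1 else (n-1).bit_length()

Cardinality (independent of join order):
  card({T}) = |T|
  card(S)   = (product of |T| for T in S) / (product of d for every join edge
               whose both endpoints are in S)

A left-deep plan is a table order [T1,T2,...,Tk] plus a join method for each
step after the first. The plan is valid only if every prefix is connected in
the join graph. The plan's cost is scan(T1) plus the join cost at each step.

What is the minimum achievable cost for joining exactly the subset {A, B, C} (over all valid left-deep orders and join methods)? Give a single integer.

14480

Selinger DP over subsets of {A,B,C}:
  {B}: scan cost=500, card=500
  {A}: scan cost=500, card=500
  {C}: scan cost=40, card=40
  {AB}: card=5000; try (B,hash)→10000, (A,hash)→10000, (A,nl_idx)→10000, (B,merge)→10500, (A,merge)→10500, (B,nl)→250500 …(+1); best=10000 via (B,hash)
  {AC}: card=4000; try (C,hash)→1480, (A,nl_idx)→4400, (A,merge)→5320, (C,merge)→5780, (A,hash)→9080, (A,nl)→20040 …(+1); best=1480 via (C,hash)
  {ABC}: card=40000; try (B,hash)→14480, (C,hash)→15480, (B,merge)→58480, (C,merge)→80280, (C,nl)→210000, (B,nl)→2001480; best=14480 via (B,hash)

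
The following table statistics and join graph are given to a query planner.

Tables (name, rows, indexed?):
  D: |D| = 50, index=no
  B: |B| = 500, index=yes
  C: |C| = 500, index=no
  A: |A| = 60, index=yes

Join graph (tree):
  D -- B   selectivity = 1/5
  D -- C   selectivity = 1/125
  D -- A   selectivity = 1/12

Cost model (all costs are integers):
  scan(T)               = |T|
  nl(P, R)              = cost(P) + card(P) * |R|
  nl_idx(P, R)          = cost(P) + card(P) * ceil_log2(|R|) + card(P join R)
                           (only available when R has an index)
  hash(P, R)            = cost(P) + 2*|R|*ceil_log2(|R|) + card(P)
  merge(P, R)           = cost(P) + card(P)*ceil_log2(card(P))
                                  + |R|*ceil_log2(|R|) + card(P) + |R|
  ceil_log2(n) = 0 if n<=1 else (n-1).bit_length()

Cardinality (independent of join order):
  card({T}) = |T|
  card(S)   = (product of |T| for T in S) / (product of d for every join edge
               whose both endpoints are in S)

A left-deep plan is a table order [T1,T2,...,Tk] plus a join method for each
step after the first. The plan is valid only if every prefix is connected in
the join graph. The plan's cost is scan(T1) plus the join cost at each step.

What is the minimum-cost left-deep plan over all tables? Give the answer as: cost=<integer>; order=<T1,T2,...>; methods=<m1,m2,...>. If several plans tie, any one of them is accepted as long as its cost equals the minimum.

Selinger DP (subsets sized 1..n):
  {D}: scan cost=50, card=50
  {B}: scan cost=500, card=500
  {C}: scan cost=500, card=500
  {A}: scan cost=60, card=60
  {BD}: card=5000; try (D,hash)→1600, (B,merge)→5400, (B,nl_idx)→5500, (D,merge)→5850, (B,hash)→9100, (B,nl)→25050 …(+1); best=1600 via (D,hash)
  {CD}: card=200; try (D,hash)→1600, (C,merge)→5400, (D,merge)→5850, (C,hash)→9100, (C,nl)→25050, (D,nl)→25500; best=1600 via (D,hash)
  {AD}: card=250; try (A,nl_idx)→600, (D,hash)→720, (A,hash)→820, (A,merge)→820, (D,merge)→830, (A,nl)→3050 …(+1); best=600 via (A,nl_idx)
  {BCD}: card=20000; try (B,merge)→8400, (B,hash)→10800, (C,hash)→15600, (B,nl_idx)→23400, (C,merge)→76600, (B,nl)→101600 …(+1); best=8400 via (B,merge)
  {ABD}: card=25000; try (A,hash)→7320, (B,merge)→7850, (B,hash)→9850, (B,nl_idx)→27850, (A,nl_idx)→56600, (A,merge)→72020 …(+2); best=7320 via (A,hash)
  {ACD}: card=1000; try (A,hash)→2520, (A,nl_idx)→3800, (A,merge)→3820, (C,merge)→7850, (C,hash)→9850, (A,nl)→13600 …(+1); best=2520 via (A,hash)
  {ABCD}: card=100000; try (B,hash)→12520, (B,merge)→18520, (A,hash)→29120, (C,hash)→41320, (B,nl_idx)→111520, (A,nl_idx)→228400 …(+5); best=12520 via (B,hash)

cost=12520; order=C,D,A,B; methods=hash,hash,hash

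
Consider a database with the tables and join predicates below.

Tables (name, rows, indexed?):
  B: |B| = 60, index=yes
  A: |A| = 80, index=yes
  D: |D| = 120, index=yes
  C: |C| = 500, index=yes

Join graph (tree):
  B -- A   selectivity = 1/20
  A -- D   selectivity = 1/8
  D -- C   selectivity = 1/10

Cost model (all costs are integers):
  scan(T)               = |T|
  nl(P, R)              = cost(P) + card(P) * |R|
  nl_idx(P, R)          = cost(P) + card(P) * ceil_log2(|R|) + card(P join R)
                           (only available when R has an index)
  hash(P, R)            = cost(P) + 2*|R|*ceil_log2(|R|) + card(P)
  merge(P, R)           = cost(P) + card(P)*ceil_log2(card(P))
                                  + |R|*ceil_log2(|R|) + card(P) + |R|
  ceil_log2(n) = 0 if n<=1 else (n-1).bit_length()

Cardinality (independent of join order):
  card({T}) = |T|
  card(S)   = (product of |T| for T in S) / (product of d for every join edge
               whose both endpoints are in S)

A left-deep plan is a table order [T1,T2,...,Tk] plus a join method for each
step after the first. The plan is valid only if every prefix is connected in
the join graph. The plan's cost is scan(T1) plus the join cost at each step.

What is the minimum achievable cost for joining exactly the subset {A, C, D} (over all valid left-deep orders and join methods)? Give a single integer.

9800

Selinger DP over subsets of {A,C,D}:
  {A}: scan cost=80, card=80
  {D}: scan cost=120, card=120
  {C}: scan cost=500, card=500
  {AD}: card=1200; try (A,hash)→1360, (D,merge)→1680, (A,merge)→1720, (D,hash)→1840, (D,nl_idx)→1840, (A,nl_idx)→2160 …(+2); best=1360 via (A,hash)
  {CD}: card=6000; try (D,hash)→2680, (C,merge)→6080, (D,merge)→6460, (C,nl_idx)→7200, (C,hash)→9240, (D,nl_idx)→10000 …(+2); best=2680 via (D,hash)
  {ACD}: card=60000; try (A,hash)→9800, (C,hash)→11560, (C,merge)→20760, (C,nl_idx)→72160, (A,merge)→87320, (A,nl_idx)→104680 …(+2); best=9800 via (A,hash)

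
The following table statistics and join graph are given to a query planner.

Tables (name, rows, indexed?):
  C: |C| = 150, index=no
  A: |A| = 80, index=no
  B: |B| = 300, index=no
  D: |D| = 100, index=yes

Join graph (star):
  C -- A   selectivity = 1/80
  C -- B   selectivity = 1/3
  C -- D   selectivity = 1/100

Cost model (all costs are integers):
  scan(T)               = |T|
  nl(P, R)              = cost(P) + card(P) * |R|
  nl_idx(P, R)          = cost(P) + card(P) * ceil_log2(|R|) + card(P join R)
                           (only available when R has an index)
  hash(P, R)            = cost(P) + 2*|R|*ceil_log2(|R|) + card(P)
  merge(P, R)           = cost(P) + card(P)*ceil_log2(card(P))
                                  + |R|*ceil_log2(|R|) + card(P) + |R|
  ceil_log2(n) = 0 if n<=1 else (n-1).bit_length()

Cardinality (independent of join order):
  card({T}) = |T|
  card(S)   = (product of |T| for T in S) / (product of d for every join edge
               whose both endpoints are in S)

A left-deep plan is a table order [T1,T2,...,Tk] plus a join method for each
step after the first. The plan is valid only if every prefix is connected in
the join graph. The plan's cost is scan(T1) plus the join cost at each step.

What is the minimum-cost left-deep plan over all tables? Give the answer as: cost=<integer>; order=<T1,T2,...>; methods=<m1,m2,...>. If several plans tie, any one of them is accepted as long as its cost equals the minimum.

cost=6970; order=C,A,D,B; methods=hash,nl_idx,merge

Selinger DP (subsets sized 1..n):
  {C}: scan cost=150, card=150
  {A}: scan cost=80, card=80
  {B}: scan cost=300, card=300
  {D}: scan cost=100, card=100
  {AC}: card=150; try (A,hash)→1420, (C,merge)→2070, (A,merge)→2140, (C,hash)→2560, (C,nl)→12080, (A,nl)→12150; best=1420 via (A,hash)
  {BC}: card=15000; try (C,hash)→3000, (B,merge)→4500, (C,merge)→4650, (B,hash)→5700, (B,nl)→45150, (C,nl)→45300; best=3000 via (C,hash)
  {CD}: card=150; try (D,nl_idx)→1350, (D,hash)→1700, (C,merge)→2250, (D,merge)→2300, (C,hash)→2600, (C,nl)→15100 …(+1); best=1350 via (D,nl_idx)
  {ABC}: card=15000; try (B,merge)→5770, (B,hash)→6970, (A,hash)→19120, (B,nl)→46420, (A,merge)→228640, (A,nl)→1203000; best=5770 via (B,merge)
  {ACD}: card=150; try (D,nl_idx)→2620, (A,hash)→2620, (D,hash)→2970, (A,merge)→3340, (D,merge)→3570, (A,nl)→13350 …(+1); best=2620 via (D,nl_idx)
  {BCD}: card=15000; try (B,merge)→5700, (B,hash)→6900, (D,hash)→19400, (B,nl)→46350, (D,nl_idx)→123000, (D,merge)→228800 …(+1); best=5700 via (B,merge)
  {ABCD}: card=15000; try (B,merge)→6970, (B,hash)→8170, (A,hash)→21820, (D,hash)→22170, (B,nl)→47620, (D,nl_idx)→125770 …(+4); best=6970 via (B,merge)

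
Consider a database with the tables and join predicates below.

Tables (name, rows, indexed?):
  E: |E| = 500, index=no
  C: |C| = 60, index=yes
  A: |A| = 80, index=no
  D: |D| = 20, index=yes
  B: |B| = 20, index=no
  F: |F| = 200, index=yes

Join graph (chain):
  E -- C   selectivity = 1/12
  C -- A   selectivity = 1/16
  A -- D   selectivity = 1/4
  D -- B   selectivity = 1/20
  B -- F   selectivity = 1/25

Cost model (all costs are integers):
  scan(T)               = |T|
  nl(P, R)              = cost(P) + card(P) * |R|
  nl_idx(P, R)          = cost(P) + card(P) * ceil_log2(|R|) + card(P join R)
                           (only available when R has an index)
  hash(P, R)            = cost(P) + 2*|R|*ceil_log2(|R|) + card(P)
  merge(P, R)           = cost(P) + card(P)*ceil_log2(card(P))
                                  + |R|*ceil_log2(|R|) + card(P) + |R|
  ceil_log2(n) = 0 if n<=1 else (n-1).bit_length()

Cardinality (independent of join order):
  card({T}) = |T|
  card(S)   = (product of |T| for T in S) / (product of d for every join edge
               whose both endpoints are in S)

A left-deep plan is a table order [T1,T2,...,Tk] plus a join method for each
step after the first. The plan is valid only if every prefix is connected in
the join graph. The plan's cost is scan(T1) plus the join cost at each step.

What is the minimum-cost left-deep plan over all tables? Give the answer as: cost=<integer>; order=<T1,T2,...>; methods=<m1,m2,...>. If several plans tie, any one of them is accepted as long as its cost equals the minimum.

cost=26660; order=B,D,F,A,C,E; methods=nl_idx,nl_idx,hash,hash,hash

Selinger DP (subsets sized 1..n):
  {E}: scan cost=500, card=500
  {C}: scan cost=60, card=60
  {A}: scan cost=80, card=80
  {D}: scan cost=20, card=20
  {B}: scan cost=20, card=20
  {F}: scan cost=200, card=200
  {CE}: card=2500; try (C,hash)→1720, (E,merge)→5480, (C,merge)→5920, (C,nl_idx)→6000, (E,hash)→9120, (E,nl)→30060 …(+1); best=1720 via (C,hash)
  {AC}: card=300; try (C,nl_idx)→860, (C,hash)→880, (A,merge)→1120, (C,merge)→1140, (A,hash)→1240, (A,nl)→4860 …(+1); best=860 via (C,nl_idx)
  {AD}: card=400; try (D,hash)→360, (A,merge)→780, (D,merge)→840, (D,nl_idx)→880, (A,hash)→1160, (A,nl)→1620 …(+1); best=360 via (D,hash)
  {BD}: card=20; try (D,nl_idx)→140, (D,hash)→240, (B,hash)→240, (D,merge)→260, (B,merge)→260, (D,nl)→420 …(+1); best=140 via (D,nl_idx)
  {BF}: card=160; try (F,nl_idx)→340, (B,hash)→600, (F,merge)→1940, (B,merge)→2120, (F,hash)→3240, (F,nl)→4020 …(+1); best=340 via (F,nl_idx)
  {ACE}: card=12500; try (A,hash)→5340, (E,merge)→8860, (E,hash)→10160, (A,merge)→34860, (E,nl)→150860, (A,nl)→201720; best=5340 via (A,hash)
  {ACD}: card=1500; try (D,hash)→1360, (C,hash)→1480, (D,nl_idx)→3860, (D,merge)→3980, (C,nl_idx)→4260, (C,merge)→4780 …(+2); best=1360 via (D,hash)
  {ABD}: card=400; try (A,merge)→900, (B,hash)→960, (A,hash)→1280, (A,nl)→1740, (B,merge)→4480, (B,nl)→8360; best=900 via (A,merge)
  {BDF}: card=160; try (F,nl_idx)→460, (D,hash)→700, (D,nl_idx)→1300, (D,merge)→1900, (F,merge)→2060, (F,hash)→3360 …(+2); best=460 via (F,nl_idx)
  {ACDE}: card=62500; try (E,hash)→11860, (D,hash)→18040, (E,merge)→24360, (D,nl_idx)→130340, (D,merge)→192960, (D,nl)→255340 …(+1); best=11860 via (E,hash)
  {ABCD}: card=1500; try (C,hash)→2020, (B,hash)→3060, (C,nl_idx)→4800, (C,merge)→5320, (B,merge)→19480, (C,nl)→24900 …(+1); best=2020 via (C,hash)
  {ABDF}: card=3200; try (A,hash)→1740, (A,merge)→2540, (F,hash)→4500, (F,merge)→6700, (F,nl_idx)→7300, (A,nl)→13260 …(+1); best=1740 via (A,hash)
  {ABCDE}: card=62500; try (E,hash)→12520, (E,merge)→25020, (B,hash)→74560, (E,nl)→752020, (B,merge)→1074480, (B,nl)→1261860; best=12520 via (E,hash)
  {ABCDF}: card=12000; try (C,hash)→5660, (F,hash)→6720, (F,merge)→21820, (F,nl_idx)→26020, (C,nl_idx)→32940, (C,merge)→43760 …(+2); best=5660 via (C,hash)
  {ABCDEF}: card=500000; try (E,hash)→26660, (F,hash)→78220, (E,merge)→190660, (F,nl_idx)→1012520, (F,merge)→1076820, (E,nl)→6005660 …(+1); best=26660 via (E,hash)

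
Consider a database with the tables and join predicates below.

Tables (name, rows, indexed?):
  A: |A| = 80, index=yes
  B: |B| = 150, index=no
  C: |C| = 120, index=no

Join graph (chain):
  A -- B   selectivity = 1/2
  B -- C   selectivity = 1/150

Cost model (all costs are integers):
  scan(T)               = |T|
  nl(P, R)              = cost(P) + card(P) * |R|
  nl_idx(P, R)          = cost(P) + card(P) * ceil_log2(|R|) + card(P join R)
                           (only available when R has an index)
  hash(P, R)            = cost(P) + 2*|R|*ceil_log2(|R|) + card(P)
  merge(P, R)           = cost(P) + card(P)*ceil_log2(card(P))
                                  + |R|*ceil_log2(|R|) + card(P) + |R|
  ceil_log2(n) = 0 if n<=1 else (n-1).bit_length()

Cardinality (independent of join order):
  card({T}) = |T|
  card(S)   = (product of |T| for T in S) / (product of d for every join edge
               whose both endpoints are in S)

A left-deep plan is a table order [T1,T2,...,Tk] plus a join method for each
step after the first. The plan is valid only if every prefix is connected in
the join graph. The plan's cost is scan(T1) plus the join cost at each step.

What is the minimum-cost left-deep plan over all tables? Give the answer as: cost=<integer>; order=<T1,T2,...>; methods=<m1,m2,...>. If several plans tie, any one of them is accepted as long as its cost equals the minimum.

cost=3220; order=B,C,A; methods=hash,hash

Selinger DP (subsets sized 1..n):
  {A}: scan cost=80, card=80
  {B}: scan cost=150, card=150
  {C}: scan cost=120, card=120
  {AB}: card=6000; try (A,hash)→1420, (B,merge)→2070, (A,merge)→2140, (B,hash)→2560, (A,nl_idx)→7200, (B,nl)→12080 …(+1); best=1420 via (A,hash)
  {BC}: card=120; try (C,hash)→1980, (B,merge)→2430, (C,merge)→2460, (B,hash)→2640, (B,nl)→18120, (C,nl)→18150; best=1980 via (C,hash)
  {ABC}: card=4800; try (A,hash)→3220, (A,merge)→3580, (A,nl_idx)→7620, (C,hash)→9100, (A,nl)→11580, (C,merge)→86380 …(+1); best=3220 via (A,hash)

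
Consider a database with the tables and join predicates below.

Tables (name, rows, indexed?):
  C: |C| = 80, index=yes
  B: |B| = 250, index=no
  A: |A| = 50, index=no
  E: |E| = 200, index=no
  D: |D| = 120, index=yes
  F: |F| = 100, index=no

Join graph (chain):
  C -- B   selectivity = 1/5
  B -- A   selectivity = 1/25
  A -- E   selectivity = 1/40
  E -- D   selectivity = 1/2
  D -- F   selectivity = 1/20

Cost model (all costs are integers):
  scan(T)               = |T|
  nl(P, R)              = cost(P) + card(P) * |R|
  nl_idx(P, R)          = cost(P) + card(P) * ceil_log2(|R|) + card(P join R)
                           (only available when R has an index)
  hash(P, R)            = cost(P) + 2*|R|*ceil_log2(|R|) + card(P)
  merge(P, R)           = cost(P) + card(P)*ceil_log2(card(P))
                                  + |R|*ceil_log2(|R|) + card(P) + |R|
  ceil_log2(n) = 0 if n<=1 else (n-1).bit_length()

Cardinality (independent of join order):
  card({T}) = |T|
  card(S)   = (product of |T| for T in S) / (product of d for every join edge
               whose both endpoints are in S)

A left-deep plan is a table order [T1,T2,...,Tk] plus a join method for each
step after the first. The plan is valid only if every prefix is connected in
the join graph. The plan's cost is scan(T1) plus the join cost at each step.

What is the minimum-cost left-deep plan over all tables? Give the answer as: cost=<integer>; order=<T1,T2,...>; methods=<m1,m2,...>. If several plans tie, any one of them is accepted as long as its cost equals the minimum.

cost=849450; order=E,A,D,F,B,C; methods=hash,hash,hash,hash,hash

Selinger DP (subsets sized 1..n):
  {C}: scan cost=80, card=80
  {B}: scan cost=250, card=250
  {A}: scan cost=50, card=50
  {E}: scan cost=200, card=200
  {D}: scan cost=120, card=120
  {F}: scan cost=100, card=100
  {BC}: card=4000; try (C,hash)→1620, (B,merge)→2970, (C,merge)→3140, (B,hash)→4160, (C,nl_idx)→6000, (B,nl)→20080 …(+1); best=1620 via (C,hash)
  {AB}: card=500; try (A,hash)→1100, (B,merge)→2650, (A,merge)→2850, (B,hash)→4100, (B,nl)→12550, (A,nl)→12750; best=1100 via (A,hash)
  {AE}: card=250; try (A,hash)→1000, (E,merge)→2200, (A,merge)→2350, (E,hash)→3300, (E,nl)→10050, (A,nl)→10200; best=1000 via (A,hash)
  {DE}: card=12000; try (D,hash)→2080, (E,merge)→2880, (D,merge)→2960, (E,hash)→3440, (D,nl_idx)→13600, (E,nl)→24120 …(+1); best=2080 via (D,hash)
  {DF}: card=600; try (D,nl_idx)→1400, (F,hash)→1640, (D,merge)→1860, (F,merge)→1880, (D,hash)→1880, (D,nl)→12100 …(+1); best=1400 via (D,nl_idx)
  {ABC}: card=8000; try (C,hash)→2720, (A,hash)→6220, (C,merge)→6740, (C,nl_idx)→12600, (C,nl)→41100, (A,merge)→53970 …(+1); best=2720 via (C,hash)
  {ABE}: card=2500; try (E,hash)→4800, (B,hash)→5250, (B,merge)→5500, (E,merge)→7900, (B,nl)→63500, (E,nl)→101100; best=4800 via (E,hash)
  {ADE}: card=15000; try (D,hash)→2930, (D,merge)→4210, (A,hash)→14680, (D,nl_idx)→17750, (D,nl)→31000, (A,merge)→182430 …(+1); best=2930 via (D,hash)
  {DEF}: card=60000; try (E,hash)→5200, (E,merge)→9800, (F,hash)→15480, (E,nl)→121400, (F,merge)→182880, (F,nl)→1202080; best=5200 via (E,hash)
  {ABCE}: card=40000; try (C,hash)→8420, (E,hash)→13920, (C,merge)→37940, (C,nl_idx)→62300, (E,merge)→116520, (C,nl)→204800 …(+1); best=8420 via (C,hash)
  {ABDE}: card=150000; try (D,hash)→8980, (B,hash)→21930, (D,merge)→38260, (D,nl_idx)→172300, (B,merge)→230180, (D,nl)→304800 …(+1); best=8980 via (D,hash)
  {ADEF}: card=75000; try (F,hash)→19330, (A,hash)→65800, (F,merge)→228730, (A,merge)→1025550, (F,nl)→1502930, (A,nl)→3005200; best=19330 via (F,hash)
  {ABCDE}: card=2400000; try (D,hash)→50100, (C,hash)→160100, (D,merge)→689380, (D,nl_idx)→2688420, (C,merge)→2859620, (C,nl_idx)→3458980 …(+2); best=50100 via (D,hash)
  {ABDEF}: card=750000; try (B,hash)→98330, (F,hash)→160380, (B,merge)→1371580, (F,merge)→2859780, (F,nl)→15008980, (B,nl)→18769330; best=98330 via (B,hash)
  {ABCDEF}: card=12000000; try (C,hash)→849450, (F,hash)→2451500, (C,merge)→15848970, (C,nl_idx)→17348330, (F,merge)→55250900, (C,nl)→60098330 …(+1); best=849450 via (C,hash)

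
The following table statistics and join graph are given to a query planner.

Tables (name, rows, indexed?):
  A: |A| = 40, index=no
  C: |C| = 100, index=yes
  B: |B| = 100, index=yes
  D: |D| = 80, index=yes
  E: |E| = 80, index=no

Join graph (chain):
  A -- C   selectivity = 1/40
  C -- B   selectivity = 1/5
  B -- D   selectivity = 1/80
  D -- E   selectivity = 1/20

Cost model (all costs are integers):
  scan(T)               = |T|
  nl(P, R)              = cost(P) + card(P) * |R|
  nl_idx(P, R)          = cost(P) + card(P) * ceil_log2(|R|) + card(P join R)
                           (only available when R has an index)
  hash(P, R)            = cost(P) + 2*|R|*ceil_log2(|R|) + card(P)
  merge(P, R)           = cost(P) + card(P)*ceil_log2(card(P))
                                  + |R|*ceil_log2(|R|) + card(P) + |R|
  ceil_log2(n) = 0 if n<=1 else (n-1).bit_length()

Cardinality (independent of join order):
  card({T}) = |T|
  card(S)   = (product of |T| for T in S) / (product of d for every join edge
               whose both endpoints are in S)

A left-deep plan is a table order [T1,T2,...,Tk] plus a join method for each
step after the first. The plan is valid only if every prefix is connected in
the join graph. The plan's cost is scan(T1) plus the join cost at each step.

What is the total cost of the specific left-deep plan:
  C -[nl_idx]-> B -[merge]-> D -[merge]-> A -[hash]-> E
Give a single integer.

54840

step 1: scan C: cost=100, card=100
step 2: join B via nl_idx
    card(P join B) = 100*100/(5) = 2000
    cost = 100 + 100*7 + 2000 = 2800
step 3: join D via merge
    card(P join D) = 2000*80/(80) = 2000
    cost = 2800 + 2000*11 + 80*7 + 2000 + 80 = 27440
step 4: join A via merge
    card(P join A) = 2000*40/(40) = 2000
    cost = 27440 + 2000*11 + 40*6 + 2000 + 40 = 51720
step 5: join E via hash
    card(P join E) = 2000*80/(20) = 8000
    cost = 51720 + 2*80*7 + 2000 = 54840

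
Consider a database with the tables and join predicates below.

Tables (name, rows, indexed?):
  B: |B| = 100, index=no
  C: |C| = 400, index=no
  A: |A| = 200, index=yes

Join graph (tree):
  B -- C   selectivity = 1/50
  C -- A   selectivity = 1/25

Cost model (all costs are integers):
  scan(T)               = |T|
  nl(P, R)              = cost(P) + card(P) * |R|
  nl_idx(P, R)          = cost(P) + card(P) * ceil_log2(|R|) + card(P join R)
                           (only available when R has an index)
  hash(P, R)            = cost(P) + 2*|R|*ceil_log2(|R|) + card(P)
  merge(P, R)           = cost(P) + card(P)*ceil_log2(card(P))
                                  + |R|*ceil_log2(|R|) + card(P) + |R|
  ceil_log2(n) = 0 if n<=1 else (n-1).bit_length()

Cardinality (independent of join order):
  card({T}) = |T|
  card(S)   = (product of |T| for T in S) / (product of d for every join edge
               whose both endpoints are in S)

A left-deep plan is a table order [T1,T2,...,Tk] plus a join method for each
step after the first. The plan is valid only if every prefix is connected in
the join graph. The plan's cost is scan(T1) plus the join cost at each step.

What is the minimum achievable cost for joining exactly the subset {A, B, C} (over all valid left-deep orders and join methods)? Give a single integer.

Selinger DP over subsets of {A,B,C}:
  {B}: scan cost=100, card=100
  {C}: scan cost=400, card=400
  {A}: scan cost=200, card=200
  {BC}: card=800; try (B,hash)→2200, (C,merge)→4900, (B,merge)→5200, (C,hash)→7400, (C,nl)→40100, (B,nl)→40400; best=2200 via (B,hash)
  {AC}: card=3200; try (A,hash)→4000, (C,merge)→6000, (A,merge)→6200, (A,nl_idx)→6800, (C,hash)→7600, (C,nl)→80200 …(+1); best=4000 via (A,hash)
  {ABC}: card=6400; try (A,hash)→6200, (B,hash)→8600, (A,merge)→12800, (A,nl_idx)→15000, (B,merge)→46400, (A,nl)→162200 …(+1); best=6200 via (A,hash)

6200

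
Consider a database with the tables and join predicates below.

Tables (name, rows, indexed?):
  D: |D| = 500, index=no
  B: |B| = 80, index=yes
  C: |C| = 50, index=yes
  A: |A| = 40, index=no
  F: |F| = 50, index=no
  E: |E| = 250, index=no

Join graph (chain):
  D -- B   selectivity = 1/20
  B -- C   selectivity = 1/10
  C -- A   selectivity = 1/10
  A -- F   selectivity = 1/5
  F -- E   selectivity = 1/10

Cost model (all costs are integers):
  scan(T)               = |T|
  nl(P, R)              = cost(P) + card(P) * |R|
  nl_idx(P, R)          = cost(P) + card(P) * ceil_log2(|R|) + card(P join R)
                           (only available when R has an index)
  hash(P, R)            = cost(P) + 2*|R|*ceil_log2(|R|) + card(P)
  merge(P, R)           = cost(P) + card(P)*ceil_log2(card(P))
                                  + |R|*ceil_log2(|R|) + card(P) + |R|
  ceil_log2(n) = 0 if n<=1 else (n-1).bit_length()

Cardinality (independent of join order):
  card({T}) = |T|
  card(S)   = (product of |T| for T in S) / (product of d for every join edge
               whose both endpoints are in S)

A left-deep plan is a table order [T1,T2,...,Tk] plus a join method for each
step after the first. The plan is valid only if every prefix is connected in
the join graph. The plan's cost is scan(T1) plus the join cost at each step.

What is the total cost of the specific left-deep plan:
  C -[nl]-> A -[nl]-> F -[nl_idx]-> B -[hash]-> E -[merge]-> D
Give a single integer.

8067050

step 1: scan C: cost=50, card=50
step 2: join A via nl
    card(P join A) = 50*40/(10) = 200
    cost = 50 + 50*40 = 2050
step 3: join F via nl
    card(P join F) = 200*50/(5) = 2000
    cost = 2050 + 200*50 = 12050
step 4: join B via nl_idx
    card(P join B) = 2000*80/(10) = 16000
    cost = 12050 + 2000*7 + 16000 = 42050
step 5: join E via hash
    card(P join E) = 16000*250/(10) = 400000
    cost = 42050 + 2*250*8 + 16000 = 62050
step 6: join D via merge
    card(P join D) = 400000*500/(20) = 10000000
    cost = 62050 + 400000*19 + 500*9 + 400000 + 500 = 8067050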